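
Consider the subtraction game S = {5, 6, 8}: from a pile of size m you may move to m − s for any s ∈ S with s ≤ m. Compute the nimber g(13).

Compute g(0), g(1), … for moves {5, 6, 8}:
k:     0  1  2  3  4  5  6  7  8  9 10 11 12 13
g(k):  0  0  0  0  0  1  1  1  1  1  2  2  2  0
So g(13) = 0.

0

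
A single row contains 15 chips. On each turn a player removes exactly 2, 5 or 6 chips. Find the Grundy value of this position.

0

Grundy values for subtraction set {2, 5, 6}:
k:     0  1  2  3  4  5  6  7  8  9 10 11 12 13 14 15
g(k):  0  0  1  1  0  2  1  3  0  2  1  0  0  1  1  0
So g(15) = 0.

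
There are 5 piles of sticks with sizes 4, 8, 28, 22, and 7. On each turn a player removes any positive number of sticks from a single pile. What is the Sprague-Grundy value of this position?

Nim-sum: 4 ⊕ 8 ⊕ 28 ⊕ 22 ⊕ 7 = 1.

1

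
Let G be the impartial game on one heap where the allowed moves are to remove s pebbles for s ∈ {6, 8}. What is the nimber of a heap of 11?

Compute g(0), g(1), … for moves {6, 8}:
k:     0  1  2  3  4  5  6  7  8  9 10 11
g(k):  0  0  0  0  0  0  1  1  1  1  1  1
So g(11) = 1.

1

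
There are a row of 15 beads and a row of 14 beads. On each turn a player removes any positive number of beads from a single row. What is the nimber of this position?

1

In binary:
  1111  (15)
  1110  (14)
  ----
  0001  (1)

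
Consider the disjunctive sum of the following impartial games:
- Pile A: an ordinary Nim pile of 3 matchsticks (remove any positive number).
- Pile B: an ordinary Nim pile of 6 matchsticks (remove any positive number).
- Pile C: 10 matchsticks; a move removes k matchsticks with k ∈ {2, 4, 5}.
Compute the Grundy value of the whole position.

4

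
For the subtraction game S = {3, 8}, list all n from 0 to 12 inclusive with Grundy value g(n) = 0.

0, 1, 2, 6, 7, 11, 12

Grundy values for subtraction set {3, 8}:
k:     0  1  2  3  4  5  6  7  8  9 10 11 12
g(k):  0  0  0  1  1  1  0  0  2  1  1  0  0
The P-positions (g = 0) in 0..12 are 0, 1, 2, 6, 7, 11, 12.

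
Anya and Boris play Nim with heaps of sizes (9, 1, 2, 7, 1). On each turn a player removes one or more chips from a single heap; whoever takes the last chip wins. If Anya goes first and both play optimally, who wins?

In binary:
  1001  (9)
  0001  (1)
  0010  (2)
  0111  (7)
  0001  (1)
  ----
  1100  (12)
The nim-sum is 12 ≠ 0, so this is an N-position: the player to move can win; Anya has a winning move.

Anya wins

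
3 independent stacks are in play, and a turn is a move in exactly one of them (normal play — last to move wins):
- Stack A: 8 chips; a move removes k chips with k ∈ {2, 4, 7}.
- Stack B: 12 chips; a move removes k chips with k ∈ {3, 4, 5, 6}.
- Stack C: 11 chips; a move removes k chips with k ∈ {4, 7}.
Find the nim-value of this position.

Grundy values for stack A (subtraction set {2, 4, 7}):
k:     0  1  2  3  4  5  6  7  8
g(k):  0  0  1  1  2  2  0  3  1
So g(8) = 1.
For stack B, compute g(0), g(1), … with moves {3, 4, 5, 6}:
k:     0  1  2  3  4  5  6  7  8  9 10 11 12
g(k):  0  0  0  1  1  1  2  2  2  0  0  0  1
So g(12) = 1.
Grundy values for stack C (subtraction set {4, 7}):
k:     0  1  2  3  4  5  6  7  8  9 10 11
g(k):  0  0  0  0  1  1  1  1  2  2  2  0
So g(11) = 0.
By the Sprague-Grundy theorem, the Grundy value of a sum of independent games is the XOR of the component values.
Combined value = 1 ⊕ 1 ⊕ 0 = 0.

0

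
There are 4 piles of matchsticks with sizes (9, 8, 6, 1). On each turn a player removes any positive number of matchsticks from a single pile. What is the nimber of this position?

6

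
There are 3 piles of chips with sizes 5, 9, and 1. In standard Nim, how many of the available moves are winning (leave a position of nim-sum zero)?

1

In binary:
  0101  (5)
  1001  (9)
  0001  (1)
  ----
  1101  (13)
The overall nim-sum is X = 13. A pile of size p has a winning move iff p XOR X < p (reduce it to p XOR X).
  5: 5 XOR 13 = 8 ≥ 5 — no move.
  9: 9 XOR 13 = 4 < 9 — winning move (to 4).
  1: 1 XOR 13 = 12 ≥ 1 — no move.
That gives 1 winning move.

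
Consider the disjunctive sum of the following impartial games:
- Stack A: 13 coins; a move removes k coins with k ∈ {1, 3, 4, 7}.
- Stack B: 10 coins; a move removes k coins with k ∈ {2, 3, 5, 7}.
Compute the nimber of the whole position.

3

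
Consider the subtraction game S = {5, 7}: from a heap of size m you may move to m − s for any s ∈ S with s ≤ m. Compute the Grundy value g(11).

2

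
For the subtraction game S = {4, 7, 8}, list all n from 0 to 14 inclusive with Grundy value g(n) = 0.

0, 1, 2, 3, 12, 13, 14

Build the Grundy sequence with g(k) = mex{g(k−s) : s ∈ {4, 7, 8}, s ≤ k}:
k:     0  1  2  3  4  5  6  7  8  9 10 11 12 13 14
g(k):  0  0  0  0  1  1  1  1  2  2  2  2  0  0  0
The P-positions (g = 0) in 0..14 are 0, 1, 2, 3, 12, 13, 14.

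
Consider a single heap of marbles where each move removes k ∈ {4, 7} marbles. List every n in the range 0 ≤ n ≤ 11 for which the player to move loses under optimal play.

Compute g(0), g(1), … for moves {4, 7}:
k:     0  1  2  3  4  5  6  7  8  9 10 11
g(k):  0  0  0  0  1  1  1  1  2  2  2  0
The P-positions (g = 0) in 0..11 are 0, 1, 2, 3, 11.

0, 1, 2, 3, 11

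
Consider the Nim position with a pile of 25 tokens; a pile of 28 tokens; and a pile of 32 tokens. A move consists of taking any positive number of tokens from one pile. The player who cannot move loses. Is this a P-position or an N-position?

Compute the nim-sum pairwise:
25 ⊕ 28 = 5
5 ⊕ 32 = 37
The nim-sum is 37 ≠ 0, so this is an N-position: the player to move can win.

N-position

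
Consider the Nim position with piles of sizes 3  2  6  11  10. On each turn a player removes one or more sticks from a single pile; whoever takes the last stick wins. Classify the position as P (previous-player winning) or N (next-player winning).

Write each in binary and XOR column by column:
  0011  (3)
  0010  (2)
  0110  (6)
  1011  (11)
  1010  (10)
  ----
  0110  (6)
The nim-sum is 6 ≠ 0, so this is an N-position: the player to move can win.

N-position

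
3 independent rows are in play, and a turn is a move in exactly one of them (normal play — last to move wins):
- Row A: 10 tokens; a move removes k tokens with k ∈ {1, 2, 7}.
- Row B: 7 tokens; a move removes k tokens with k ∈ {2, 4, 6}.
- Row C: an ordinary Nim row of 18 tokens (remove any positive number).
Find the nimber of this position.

16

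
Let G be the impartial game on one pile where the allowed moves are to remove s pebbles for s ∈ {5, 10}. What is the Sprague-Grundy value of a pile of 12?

Compute g(0), g(1), … for moves {5, 10}:
g(0) = mex{} = 0
g(1) = mex{} = 0
g(2) = mex{} = 0
g(3) = mex{} = 0
g(4) = mex{} = 0
g(5) = mex{0} = 1
g(6) = mex{0} = 1
g(7) = mex{0} = 1
g(8) = mex{0} = 1
g(9) = mex{0} = 1
g(10) = mex{0,1} = 2
g(11) = mex{0,1} = 2
g(12) = mex{0,1} = 2
So g(12) = 2.

2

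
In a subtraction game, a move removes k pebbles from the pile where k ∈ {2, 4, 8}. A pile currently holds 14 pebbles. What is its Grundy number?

Compute g(0), g(1), … for moves {2, 4, 8}:
k:     0  1  2  3  4  5  6  7  8  9 10 11 12 13 14
g(k):  0  0  1  1  2  2  0  0  1  1  2  2  0  0  1
So g(14) = 1.

1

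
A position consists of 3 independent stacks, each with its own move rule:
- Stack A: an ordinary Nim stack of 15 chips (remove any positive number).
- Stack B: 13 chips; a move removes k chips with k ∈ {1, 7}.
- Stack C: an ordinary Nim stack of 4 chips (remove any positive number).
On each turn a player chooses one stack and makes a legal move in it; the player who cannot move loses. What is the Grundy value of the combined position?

10

Stack A is a plain Nim stack of size 15, so its Grundy value is 15.
Build the Grundy sequence for stack B with g(k) = mex{g(k−s) : s ∈ {1, 7}, s ≤ k}:
g(0) = mex{} = 0
g(1) = mex{0} = 1
g(2) = mex{1} = 0
g(3) = mex{0} = 1
g(4) = mex{1} = 0
g(5) = mex{0} = 1
g(6) = mex{1} = 0
g(7) = mex{0} = 1
g(8) = mex{1} = 0
g(9) = mex{0} = 1
g(10) = mex{1} = 0
g(11) = mex{0} = 1
g(12) = mex{1} = 0
g(13) = mex{0} = 1
So g(13) = 1.
Stack C is a plain Nim stack of size 4, so its Grundy value is 4.
The value of a disjunctive sum is the nim-sum of the parts.
Combined value = 15 XOR 1 XOR 4 = 10.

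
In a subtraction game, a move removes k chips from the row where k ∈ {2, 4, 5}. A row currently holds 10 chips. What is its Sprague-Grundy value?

Grundy values for subtraction set {2, 4, 5}:
k:     0  1  2  3  4  5  6  7  8  9 10
g(k):  0  0  1  1  2  2  3  0  0  1  1
So g(10) = 1.

1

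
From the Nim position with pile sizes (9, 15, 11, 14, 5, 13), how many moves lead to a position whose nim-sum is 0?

Write each in binary and XOR column by column:
  1001  (9)
  1111  (15)
  1011  (11)
  1110  (14)
  0101  (5)
  1101  (13)
  ----
  1011  (11)
The overall nim-sum is X = 11. A pile of size p has a winning move iff p XOR X < p (reduce it to p XOR X).
  9: 9 XOR 11 = 2 < 9 — winning move (to 2).
  15: 15 XOR 11 = 4 < 15 — winning move (to 4).
  11: 11 XOR 11 = 0 < 11 — winning move (to 0).
  14: 14 XOR 11 = 5 < 14 — winning move (to 5).
  5: 5 XOR 11 = 14 ≥ 5 — no move.
  13: 13 XOR 11 = 6 < 13 — winning move (to 6).
That gives 5 winning moves.

5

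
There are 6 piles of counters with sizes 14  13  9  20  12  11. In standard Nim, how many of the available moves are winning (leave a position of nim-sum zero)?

In binary:
  01110  (14)
  01101  (13)
  01001  (9)
  10100  (20)
  01100  (12)
  01011  (11)
  -----
  11001  (25)
The overall nim-sum is X = 25. A pile of size p has a winning move iff p XOR X < p (reduce it to p XOR X).
  14: 14 XOR 25 = 23 ≥ 14 — no move.
  13: 13 XOR 25 = 20 ≥ 13 — no move.
  9: 9 XOR 25 = 16 ≥ 9 — no move.
  20: 20 XOR 25 = 13 < 20 — winning move (to 13).
  12: 12 XOR 25 = 21 ≥ 12 — no move.
  11: 11 XOR 25 = 18 ≥ 11 — no move.
That gives 1 winning move.

1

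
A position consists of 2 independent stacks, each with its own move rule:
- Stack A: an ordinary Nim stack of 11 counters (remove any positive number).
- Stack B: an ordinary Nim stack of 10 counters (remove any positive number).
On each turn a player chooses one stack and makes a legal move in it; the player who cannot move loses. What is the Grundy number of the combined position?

1

Stack A is a plain Nim stack of size 11, so its Grundy value is 11.
Stack B is a plain Nim stack of size 10, so its Grundy value is 10.
By the Sprague-Grundy theorem, the Grundy value of a sum of independent games is the XOR of the component values.
Combined value = 11 ⊕ 10 = 1.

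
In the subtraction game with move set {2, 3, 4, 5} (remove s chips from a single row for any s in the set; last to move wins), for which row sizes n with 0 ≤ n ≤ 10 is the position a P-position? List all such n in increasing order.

0, 1, 7, 8

Build the Grundy sequence with g(k) = mex{g(k−s) : s ∈ {2, 3, 4, 5}, s ≤ k}:
k:     0  1  2  3  4  5  6  7  8  9 10
g(k):  0  0  1  1  2  2  3  0  0  1  1
The P-positions (g = 0) in 0..10 are 0, 1, 7, 8.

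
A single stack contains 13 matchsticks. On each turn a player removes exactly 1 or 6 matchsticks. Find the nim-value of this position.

2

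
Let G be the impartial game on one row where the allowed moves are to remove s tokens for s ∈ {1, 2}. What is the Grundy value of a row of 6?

0

Compute g(0), g(1), … for moves {1, 2}:
g(0) = mex{} = 0
g(1) = mex{0} = 1
g(2) = mex{0,1} = 2
g(3) = mex{1,2} = 0
g(4) = mex{0,2} = 1
g(5) = mex{0,1} = 2
g(6) = mex{1,2} = 0
So g(6) = 0.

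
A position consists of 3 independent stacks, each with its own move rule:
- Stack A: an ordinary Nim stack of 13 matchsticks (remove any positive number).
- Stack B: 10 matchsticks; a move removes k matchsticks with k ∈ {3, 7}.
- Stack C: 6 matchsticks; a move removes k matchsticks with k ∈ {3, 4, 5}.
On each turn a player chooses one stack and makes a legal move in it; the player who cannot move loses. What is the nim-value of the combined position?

Stack A is a plain Nim stack of size 13, so its Grundy value is 13.
For stack B, compute g(0), g(1), … with moves {3, 7}:
g(0) = mex{} = 0
g(1) = mex{} = 0
g(2) = mex{} = 0
g(3) = mex{0} = 1
g(4) = mex{0} = 1
g(5) = mex{0} = 1
g(6) = mex{1} = 0
g(7) = mex{0,1} = 2
g(8) = mex{0,1} = 2
g(9) = mex{0} = 1
g(10) = mex{1,2} = 0
So g(10) = 0.
For stack C, compute g(0), g(1), … with moves {3, 4, 5}:
g(0) = mex{} = 0
g(1) = mex{} = 0
g(2) = mex{} = 0
g(3) = mex{0} = 1
g(4) = mex{0} = 1
g(5) = mex{0} = 1
g(6) = mex{0,1} = 2
So g(6) = 2.
The value of a disjunctive sum is the nim-sum of the parts.
Combined value = 13 ⊕ 0 ⊕ 2 = 15.

15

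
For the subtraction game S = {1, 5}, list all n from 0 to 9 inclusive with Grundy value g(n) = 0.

0, 2, 4, 6, 8

Grundy values for subtraction set {1, 5}:
k:     0  1  2  3  4  5  6  7  8  9
g(k):  0  1  0  1  0  1  0  1  0  1
The P-positions (g = 0) in 0..9 are 0, 2, 4, 6, 8.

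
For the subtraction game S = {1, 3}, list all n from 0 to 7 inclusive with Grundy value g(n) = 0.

0, 2, 4, 6

Compute g(0), g(1), … for moves {1, 3}:
k:     0  1  2  3  4  5  6  7
g(k):  0  1  0  1  0  1  0  1
The P-positions (g = 0) in 0..7 are 0, 2, 4, 6.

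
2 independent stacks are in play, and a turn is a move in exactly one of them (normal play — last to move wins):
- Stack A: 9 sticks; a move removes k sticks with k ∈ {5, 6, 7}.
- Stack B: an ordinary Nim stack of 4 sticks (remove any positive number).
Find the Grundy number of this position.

5

For stack A, compute g(0), g(1), … with moves {5, 6, 7}:
k:     0  1  2  3  4  5  6  7  8  9
g(k):  0  0  0  0  0  1  1  1  1  1
So g(9) = 1.
Stack B is a plain Nim stack of size 4, so its Grundy value is 4.
The value of a disjunctive sum is the nim-sum of the parts.
Combined value = 1 XOR 4 = 5.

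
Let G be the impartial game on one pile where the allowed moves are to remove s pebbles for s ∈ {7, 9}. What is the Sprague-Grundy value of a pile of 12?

Grundy values for subtraction set {7, 9}:
k:     0  1  2  3  4  5  6  7  8  9 10 11 12
g(k):  0  0  0  0  0  0  0  1  1  1  1  1  1
So g(12) = 1.

1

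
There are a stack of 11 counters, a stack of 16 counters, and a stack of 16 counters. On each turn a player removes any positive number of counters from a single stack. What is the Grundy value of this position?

Write each in binary and XOR column by column:
  01011  (11)
  10000  (16)
  10000  (16)
  -----
  01011  (11)

11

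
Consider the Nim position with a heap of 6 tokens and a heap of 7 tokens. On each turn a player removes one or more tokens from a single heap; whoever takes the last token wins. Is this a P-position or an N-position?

Bitwise XOR of the heap sizes:
  110  (6)
  111  (7)
  ---
  001  (1)
The nim-sum is 1 ≠ 0, so this is an N-position: the player to move can win.

N-position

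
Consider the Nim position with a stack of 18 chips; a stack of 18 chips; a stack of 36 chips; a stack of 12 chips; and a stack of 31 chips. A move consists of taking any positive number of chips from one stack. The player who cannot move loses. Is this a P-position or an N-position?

N-position

Compute the nim-sum pairwise:
18 XOR 18 = 0
0 XOR 36 = 36
36 XOR 12 = 40
40 XOR 31 = 55
The nim-sum is 55 ≠ 0, so this is an N-position: the player to move can win.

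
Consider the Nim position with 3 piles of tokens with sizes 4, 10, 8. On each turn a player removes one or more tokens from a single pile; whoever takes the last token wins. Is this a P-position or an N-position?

Nim-sum: 4 XOR 10 XOR 8 = 6.
The nim-sum is 6 ≠ 0, so this is an N-position: the player to move can win.

N-position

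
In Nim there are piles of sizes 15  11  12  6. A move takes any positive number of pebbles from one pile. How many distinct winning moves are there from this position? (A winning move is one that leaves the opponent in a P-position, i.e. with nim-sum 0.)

3

Write each in binary and XOR column by column:
  1111  (15)
  1011  (11)
  1100  (12)
  0110  (6)
  ----
  1110  (14)
The overall nim-sum is X = 14. A pile of size p has a winning move iff p XOR X < p (reduce it to p XOR X).
  15: 15 XOR 14 = 1 < 15 — winning move (to 1).
  11: 11 XOR 14 = 5 < 11 — winning move (to 5).
  12: 12 XOR 14 = 2 < 12 — winning move (to 2).
  6: 6 XOR 14 = 8 ≥ 6 — no move.
That gives 3 winning moves.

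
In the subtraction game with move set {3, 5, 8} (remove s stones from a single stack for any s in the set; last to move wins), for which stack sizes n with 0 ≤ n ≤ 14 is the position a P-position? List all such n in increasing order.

0, 1, 2, 11, 12, 13

Grundy values for subtraction set {3, 5, 8}:
k:     0  1  2  3  4  5  6  7  8  9 10 11 12 13 14
g(k):  0  0  0  1  1  1  2  2  2  3  3  0  0  0  1
The P-positions (g = 0) in 0..14 are 0, 1, 2, 11, 12, 13.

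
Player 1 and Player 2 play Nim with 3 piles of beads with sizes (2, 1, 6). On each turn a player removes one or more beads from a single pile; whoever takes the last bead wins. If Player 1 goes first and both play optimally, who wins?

Player 1 wins

Nim-sum: 2 ⊕ 1 ⊕ 6 = 5.
The nim-sum is 5 ≠ 0, so this is an N-position: the player to move can win; Player 1 has a winning move.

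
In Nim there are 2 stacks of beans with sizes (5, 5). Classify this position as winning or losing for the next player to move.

Losing position

Nim-sum: 5 ^ 5 = 0.
The nim-sum is 0, so this is a P-position: the player to move is in a losing position under optimal play.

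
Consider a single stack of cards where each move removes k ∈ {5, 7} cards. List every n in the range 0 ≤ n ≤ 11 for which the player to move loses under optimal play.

0, 1, 2, 3, 4

Compute g(0), g(1), … for moves {5, 7}:
k:     0  1  2  3  4  5  6  7  8  9 10 11
g(k):  0  0  0  0  0  1  1  1  1  1  2  2
The P-positions (g = 0) in 0..11 are 0, 1, 2, 3, 4.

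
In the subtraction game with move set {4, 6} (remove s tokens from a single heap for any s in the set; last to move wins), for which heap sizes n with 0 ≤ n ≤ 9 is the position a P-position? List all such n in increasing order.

0, 1, 2, 3

Build the Grundy sequence with g(k) = mex{g(k−s) : s ∈ {4, 6}, s ≤ k}:
g(0) = mex{} = 0
g(1) = mex{} = 0
g(2) = mex{} = 0
g(3) = mex{} = 0
g(4) = mex{0} = 1
g(5) = mex{0} = 1
g(6) = mex{0} = 1
g(7) = mex{0} = 1
g(8) = mex{0,1} = 2
g(9) = mex{0,1} = 2
The P-positions (g = 0) in 0..9 are 0, 1, 2, 3.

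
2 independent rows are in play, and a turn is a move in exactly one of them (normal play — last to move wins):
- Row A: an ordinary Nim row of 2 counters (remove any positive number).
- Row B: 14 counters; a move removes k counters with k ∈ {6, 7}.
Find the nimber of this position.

Row A is a plain Nim row of size 2, so its Grundy value is 2.
Build the Grundy sequence for row B with g(k) = mex{g(k−s) : s ∈ {6, 7}, s ≤ k}:
k:     0  1  2  3  4  5  6  7  8  9 10 11 12 13 14
g(k):  0  0  0  0  0  0  1  1  1  1  1  1  2  0  0
So g(14) = 0.
By the Sprague-Grundy theorem, the Grundy value of a sum of independent games is the XOR of the component values.
Combined value = 2 XOR 0 = 2.

2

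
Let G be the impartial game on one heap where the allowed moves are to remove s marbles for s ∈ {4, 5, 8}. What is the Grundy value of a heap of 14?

Compute g(0), g(1), … for moves {4, 5, 8}:
g(0) = mex{} = 0
g(1) = mex{} = 0
g(2) = mex{} = 0
g(3) = mex{} = 0
g(4) = mex{0} = 1
g(5) = mex{0} = 1
g(6) = mex{0} = 1
g(7) = mex{0} = 1
g(8) = mex{0,1} = 2
g(9) = mex{0,1} = 2
g(10) = mex{0,1} = 2
g(11) = mex{0,1} = 2
g(12) = mex{1,2} = 0
g(13) = mex{1,2} = 0
g(14) = mex{1,2} = 0
So g(14) = 0.

0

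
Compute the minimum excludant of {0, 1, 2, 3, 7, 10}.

The values 0, 1, 2, 3 are all present; 4 is the first non-negative integer missing from the set.

4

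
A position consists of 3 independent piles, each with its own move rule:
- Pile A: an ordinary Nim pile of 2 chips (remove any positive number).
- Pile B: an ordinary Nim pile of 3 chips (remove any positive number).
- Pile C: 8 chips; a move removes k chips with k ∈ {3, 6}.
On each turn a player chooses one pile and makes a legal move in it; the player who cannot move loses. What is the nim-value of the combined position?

3

Pile A is a plain Nim pile of size 2, so its Grundy value is 2.
Pile B is a plain Nim pile of size 3, so its Grundy value is 3.
Grundy values for pile C (subtraction set {3, 6}):
g(0) = mex{} = 0
g(1) = mex{} = 0
g(2) = mex{} = 0
g(3) = mex{0} = 1
g(4) = mex{0} = 1
g(5) = mex{0} = 1
g(6) = mex{0,1} = 2
g(7) = mex{0,1} = 2
g(8) = mex{0,1} = 2
So g(8) = 2.
The value of a disjunctive sum is the nim-sum of the parts.
Combined value = 2 XOR 3 XOR 2 = 3.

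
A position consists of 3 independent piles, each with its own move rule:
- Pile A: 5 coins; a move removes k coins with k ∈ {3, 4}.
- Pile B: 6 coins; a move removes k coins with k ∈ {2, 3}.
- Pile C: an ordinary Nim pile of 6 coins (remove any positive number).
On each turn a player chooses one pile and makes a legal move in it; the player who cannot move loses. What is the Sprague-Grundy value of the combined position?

For pile A, compute g(0), g(1), … with moves {3, 4}:
k:     0  1  2  3  4  5
g(k):  0  0  0  1  1  1
So g(5) = 1.
Grundy values for pile B (subtraction set {2, 3}):
g(0) = mex{} = 0
g(1) = mex{} = 0
g(2) = mex{0} = 1
g(3) = mex{0} = 1
g(4) = mex{0,1} = 2
g(5) = mex{1} = 0
g(6) = mex{1,2} = 0
So g(6) = 0.
Pile C is a plain Nim pile of size 6, so its Grundy value is 6.
By the Sprague-Grundy theorem, the Grundy value of a sum of independent games is the XOR of the component values.
Combined value = 1 XOR 0 XOR 6 = 7.

7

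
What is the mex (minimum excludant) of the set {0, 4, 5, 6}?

1

0 is in the set but 1 is not, so the mex is 1.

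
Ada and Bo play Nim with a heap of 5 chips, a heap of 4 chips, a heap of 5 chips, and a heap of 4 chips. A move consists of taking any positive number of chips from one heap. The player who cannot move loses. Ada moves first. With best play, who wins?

Bitwise XOR of the heap sizes:
  101  (5)
  100  (4)
  101  (5)
  100  (4)
  ---
  000  (0)
The nim-sum is 0, so this is a P-position: the player to move is in a losing position under optimal play; Ada is about to move from it and so loses — Bo wins.

Bo wins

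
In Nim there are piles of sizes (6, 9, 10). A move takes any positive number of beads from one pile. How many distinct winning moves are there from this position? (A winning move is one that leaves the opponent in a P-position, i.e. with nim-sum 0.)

Write each in binary and XOR column by column:
  0110  (6)
  1001  (9)
  1010  (10)
  ----
  0101  (5)
The overall nim-sum is X = 5. A pile of size p has a winning move iff p XOR X < p (reduce it to p XOR X).
  6: 6 XOR 5 = 3 < 6 — winning move (to 3).
  9: 9 XOR 5 = 12 ≥ 9 — no move.
  10: 10 XOR 5 = 15 ≥ 10 — no move.
That gives 1 winning move.

1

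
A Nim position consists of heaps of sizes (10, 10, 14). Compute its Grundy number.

14

Nim-sum: 10 ⊕ 10 ⊕ 14 = 14.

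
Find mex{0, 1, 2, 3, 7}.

The values 0, 1, 2, 3 are all present; 4 is the first non-negative integer missing from the set.

4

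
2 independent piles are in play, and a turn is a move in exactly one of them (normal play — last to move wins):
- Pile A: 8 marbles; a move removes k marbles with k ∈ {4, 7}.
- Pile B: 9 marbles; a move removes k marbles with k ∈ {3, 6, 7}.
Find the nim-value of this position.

1

For pile A, compute g(0), g(1), … with moves {4, 7}:
k:     0  1  2  3  4  5  6  7  8
g(k):  0  0  0  0  1  1  1  1  2
So g(8) = 2.
Build the Grundy sequence for pile B with g(k) = mex{g(k−s) : s ∈ {3, 6, 7}, s ≤ k}:
g(0) = mex{} = 0
g(1) = mex{} = 0
g(2) = mex{} = 0
g(3) = mex{0} = 1
g(4) = mex{0} = 1
g(5) = mex{0} = 1
g(6) = mex{0,1} = 2
g(7) = mex{0,1} = 2
g(8) = mex{0,1} = 2
g(9) = mex{0,1,2} = 3
So g(9) = 3.
The value of a disjunctive sum is the nim-sum of the parts.
Combined value = 2 XOR 3 = 1.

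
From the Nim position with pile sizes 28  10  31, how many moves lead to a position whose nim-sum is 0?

3

In binary:
  11100  (28)
  01010  (10)
  11111  (31)
  -----
  01001  (9)
The overall nim-sum is X = 9. A pile of size p has a winning move iff p XOR X < p (reduce it to p XOR X).
  28: 28 XOR 9 = 21 < 28 — winning move (to 21).
  10: 10 XOR 9 = 3 < 10 — winning move (to 3).
  31: 31 XOR 9 = 22 < 31 — winning move (to 22).
That gives 3 winning moves.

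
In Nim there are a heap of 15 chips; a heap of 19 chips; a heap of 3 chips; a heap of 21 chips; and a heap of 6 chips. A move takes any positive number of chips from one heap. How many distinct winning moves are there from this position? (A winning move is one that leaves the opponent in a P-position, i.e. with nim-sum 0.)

Nim-sum: 15 ⊕ 19 ⊕ 3 ⊕ 21 ⊕ 6 = 12.
The overall nim-sum is X = 12. A heap of size p has a winning move iff p XOR X < p (reduce it to p XOR X).
  15: 15 XOR 12 = 3 < 15 — winning move (to 3).
  19: 19 XOR 12 = 31 ≥ 19 — no move.
  3: 3 XOR 12 = 15 ≥ 3 — no move.
  21: 21 XOR 12 = 25 ≥ 21 — no move.
  6: 6 XOR 12 = 10 ≥ 6 — no move.
That gives 1 winning move.

1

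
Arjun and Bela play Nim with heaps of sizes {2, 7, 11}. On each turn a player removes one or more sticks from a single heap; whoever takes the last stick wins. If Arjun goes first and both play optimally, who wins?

Arjun wins

Nim-sum: 2 ^ 7 ^ 11 = 14.
The nim-sum is 14 ≠ 0, so this is an N-position: the player to move can win; Arjun has a winning move.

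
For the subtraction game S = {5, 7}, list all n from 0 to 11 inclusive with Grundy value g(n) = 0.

0, 1, 2, 3, 4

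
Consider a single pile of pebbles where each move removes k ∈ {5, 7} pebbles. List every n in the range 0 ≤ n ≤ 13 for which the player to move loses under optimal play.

0, 1, 2, 3, 4, 12, 13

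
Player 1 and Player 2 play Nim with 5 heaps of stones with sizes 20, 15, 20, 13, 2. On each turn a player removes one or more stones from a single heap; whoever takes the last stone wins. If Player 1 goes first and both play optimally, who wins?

Player 2 wins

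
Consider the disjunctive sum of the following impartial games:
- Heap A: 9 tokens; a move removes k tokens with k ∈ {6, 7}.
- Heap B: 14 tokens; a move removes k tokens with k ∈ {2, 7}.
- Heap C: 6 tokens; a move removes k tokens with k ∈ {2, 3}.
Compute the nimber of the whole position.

For heap A, compute g(0), g(1), … with moves {6, 7}:
g(0) = mex{} = 0
g(1) = mex{} = 0
g(2) = mex{} = 0
g(3) = mex{} = 0
g(4) = mex{} = 0
g(5) = mex{} = 0
g(6) = mex{0} = 1
g(7) = mex{0} = 1
g(8) = mex{0} = 1
g(9) = mex{0} = 1
So g(9) = 1.
For heap B, compute g(0), g(1), … with moves {2, 7}:
g(0) = mex{} = 0
g(1) = mex{} = 0
g(2) = mex{0} = 1
g(3) = mex{0} = 1
g(4) = mex{1} = 0
g(5) = mex{1} = 0
g(6) = mex{0} = 1
g(7) = mex{0} = 1
g(8) = mex{0,1} = 2
g(9) = mex{1} = 0
g(10) = mex{1,2} = 0
g(11) = mex{0} = 1
g(12) = mex{0} = 1
g(13) = mex{1} = 0
g(14) = mex{1} = 0
So g(14) = 0.
For heap C, compute g(0), g(1), … with moves {2, 3}:
g(0) = mex{} = 0
g(1) = mex{} = 0
g(2) = mex{0} = 1
g(3) = mex{0} = 1
g(4) = mex{0,1} = 2
g(5) = mex{1} = 0
g(6) = mex{1,2} = 0
So g(6) = 0.
By the Sprague-Grundy theorem, the Grundy value of a sum of independent games is the XOR of the component values.
Combined value = 1 XOR 0 XOR 0 = 1.

1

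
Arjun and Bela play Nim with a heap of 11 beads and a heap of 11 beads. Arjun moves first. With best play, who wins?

Compute the nim-sum pairwise:
11 ⊕ 11 = 0
The nim-sum is 0, so this is a P-position: the player to move is in a losing position under optimal play; Arjun is about to move from it and so loses — Bela wins.

Bela wins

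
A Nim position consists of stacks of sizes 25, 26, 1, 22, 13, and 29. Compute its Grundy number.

4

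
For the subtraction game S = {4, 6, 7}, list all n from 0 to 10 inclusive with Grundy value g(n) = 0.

Compute g(0), g(1), … for moves {4, 6, 7}:
k:     0  1  2  3  4  5  6  7  8  9 10
g(k):  0  0  0  0  1  1  1  1  2  2  2
The P-positions (g = 0) in 0..10 are 0, 1, 2, 3.

0, 1, 2, 3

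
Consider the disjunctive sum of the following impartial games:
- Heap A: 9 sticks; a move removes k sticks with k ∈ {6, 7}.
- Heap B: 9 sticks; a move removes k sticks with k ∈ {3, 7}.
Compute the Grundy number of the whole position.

0

For heap A, compute g(0), g(1), … with moves {6, 7}:
g(0) = mex{} = 0
g(1) = mex{} = 0
g(2) = mex{} = 0
g(3) = mex{} = 0
g(4) = mex{} = 0
g(5) = mex{} = 0
g(6) = mex{0} = 1
g(7) = mex{0} = 1
g(8) = mex{0} = 1
g(9) = mex{0} = 1
So g(9) = 1.
Grundy values for heap B (subtraction set {3, 7}):
k:     0  1  2  3  4  5  6  7  8  9
g(k):  0  0  0  1  1  1  0  2  2  1
So g(9) = 1.
The value of a disjunctive sum is the nim-sum of the parts.
Combined value = 1 XOR 1 = 0.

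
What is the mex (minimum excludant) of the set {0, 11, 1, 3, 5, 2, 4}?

The values 0, 1, 2, 3, 4, 5 are all present; 6 is the first non-negative integer missing from the set.

6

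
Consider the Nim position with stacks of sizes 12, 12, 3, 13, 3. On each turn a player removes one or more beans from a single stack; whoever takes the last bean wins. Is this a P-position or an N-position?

N-position

Nim-sum: 12 ⊕ 12 ⊕ 3 ⊕ 13 ⊕ 3 = 13.
The nim-sum is 13 ≠ 0, so this is an N-position: the player to move can win.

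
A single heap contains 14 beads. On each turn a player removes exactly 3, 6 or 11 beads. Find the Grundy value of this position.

Grundy values for subtraction set {3, 6, 11}:
g(0) = mex{} = 0
g(1) = mex{} = 0
g(2) = mex{} = 0
g(3) = mex{0} = 1
g(4) = mex{0} = 1
g(5) = mex{0} = 1
g(6) = mex{0,1} = 2
g(7) = mex{0,1} = 2
g(8) = mex{0,1} = 2
g(9) = mex{1,2} = 0
g(10) = mex{1,2} = 0
g(11) = mex{0,1,2} = 3
g(12) = mex{0,2} = 1
g(13) = mex{0,2} = 1
g(14) = mex{1,2,3} = 0
So g(14) = 0.

0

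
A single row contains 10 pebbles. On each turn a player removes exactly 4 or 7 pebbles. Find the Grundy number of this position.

2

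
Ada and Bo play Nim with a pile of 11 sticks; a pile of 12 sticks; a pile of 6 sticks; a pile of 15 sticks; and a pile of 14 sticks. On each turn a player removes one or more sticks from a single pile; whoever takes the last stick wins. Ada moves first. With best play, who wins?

Bo wins

Bitwise XOR of the heap sizes:
  1011  (11)
  1100  (12)
  0110  (6)
  1111  (15)
  1110  (14)
  ----
  0000  (0)
The nim-sum is 0, so this is a P-position: the player to move is in a losing position under optimal play; Ada is about to move from it and so loses — Bo wins.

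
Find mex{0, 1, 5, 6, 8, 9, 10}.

2

The values 0, 1 are all present; 2 is the first non-negative integer missing from the set.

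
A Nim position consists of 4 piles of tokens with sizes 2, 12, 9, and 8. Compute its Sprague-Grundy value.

15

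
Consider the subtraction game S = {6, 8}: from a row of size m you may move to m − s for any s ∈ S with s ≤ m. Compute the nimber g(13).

Build the Grundy sequence with g(k) = mex{g(k−s) : s ∈ {6, 8}, s ≤ k}:
g(0) = mex{} = 0
g(1) = mex{} = 0
g(2) = mex{} = 0
g(3) = mex{} = 0
g(4) = mex{} = 0
g(5) = mex{} = 0
g(6) = mex{0} = 1
g(7) = mex{0} = 1
g(8) = mex{0} = 1
g(9) = mex{0} = 1
g(10) = mex{0} = 1
g(11) = mex{0} = 1
g(12) = mex{0,1} = 2
g(13) = mex{0,1} = 2
So g(13) = 2.

2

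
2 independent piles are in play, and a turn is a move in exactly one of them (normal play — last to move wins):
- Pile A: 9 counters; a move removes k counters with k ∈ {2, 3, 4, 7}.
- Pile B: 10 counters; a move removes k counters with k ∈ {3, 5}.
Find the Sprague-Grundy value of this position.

4

Grundy values for pile A (subtraction set {2, 3, 4, 7}):
k:     0  1  2  3  4  5  6  7  8  9
g(k):  0  0  1  1  2  2  0  3  1  4
So g(9) = 4.
Grundy values for pile B (subtraction set {3, 5}):
k:     0  1  2  3  4  5  6  7  8  9 10
g(k):  0  0  0  1  1  1  2  2  0  0  0
So g(10) = 0.
By the Sprague-Grundy theorem, the Grundy value of a sum of independent games is the XOR of the component values.
Combined value = 4 XOR 0 = 4.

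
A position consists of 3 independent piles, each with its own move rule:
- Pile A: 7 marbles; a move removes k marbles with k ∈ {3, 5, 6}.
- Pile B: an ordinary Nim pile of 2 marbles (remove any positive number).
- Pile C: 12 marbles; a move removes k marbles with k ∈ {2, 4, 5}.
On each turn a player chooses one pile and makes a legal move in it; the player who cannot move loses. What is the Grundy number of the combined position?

Grundy values for pile A (subtraction set {3, 5, 6}):
k:     0  1  2  3  4  5  6  7
g(k):  0  0  0  1  1  1  2  2
So g(7) = 2.
Pile B is a plain Nim pile of size 2, so its Grundy value is 2.
Build the Grundy sequence for pile C with g(k) = mex{g(k−s) : s ∈ {2, 4, 5}, s ≤ k}:
g(0) = mex{} = 0
g(1) = mex{} = 0
g(2) = mex{0} = 1
g(3) = mex{0} = 1
g(4) = mex{0,1} = 2
g(5) = mex{0,1} = 2
g(6) = mex{0,1,2} = 3
g(7) = mex{1,2} = 0
g(8) = mex{1,2,3} = 0
g(9) = mex{0,2} = 1
g(10) = mex{0,2,3} = 1
g(11) = mex{0,1,3} = 2
g(12) = mex{0,1} = 2
So g(12) = 2.
The value of a disjunctive sum is the nim-sum of the parts.
Combined value = 2 XOR 2 XOR 2 = 2.

2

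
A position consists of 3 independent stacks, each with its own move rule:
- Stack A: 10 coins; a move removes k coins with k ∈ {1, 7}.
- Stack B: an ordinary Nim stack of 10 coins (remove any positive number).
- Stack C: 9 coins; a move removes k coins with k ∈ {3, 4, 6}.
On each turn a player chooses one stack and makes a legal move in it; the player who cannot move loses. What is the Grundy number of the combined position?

10

Build the Grundy sequence for stack A with g(k) = mex{g(k−s) : s ∈ {1, 7}, s ≤ k}:
k:     0  1  2  3  4  5  6  7  8  9 10
g(k):  0  1  0  1  0  1  0  1  0  1  0
So g(10) = 0.
Stack B is a plain Nim stack of size 10, so its Grundy value is 10.
For stack C, compute g(0), g(1), … with moves {3, 4, 6}:
g(0) = mex{} = 0
g(1) = mex{} = 0
g(2) = mex{} = 0
g(3) = mex{0} = 1
g(4) = mex{0} = 1
g(5) = mex{0} = 1
g(6) = mex{0,1} = 2
g(7) = mex{0,1} = 2
g(8) = mex{0,1} = 2
g(9) = mex{1,2} = 0
So g(9) = 0.
By the Sprague-Grundy theorem, the Grundy value of a sum of independent games is the XOR of the component values.
Combined value = 0 ⊕ 10 ⊕ 0 = 10.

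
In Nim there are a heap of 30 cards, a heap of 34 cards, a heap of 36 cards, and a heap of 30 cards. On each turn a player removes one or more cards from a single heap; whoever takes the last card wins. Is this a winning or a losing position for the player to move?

In binary:
  011110  (30)
  100010  (34)
  100100  (36)
  011110  (30)
  ------
  000110  (6)
The nim-sum is 6 ≠ 0, so this is an N-position: the player to move can win.

Winning position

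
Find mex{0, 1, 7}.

The values 0, 1 are all present; 2 is the first non-negative integer missing from the set.

2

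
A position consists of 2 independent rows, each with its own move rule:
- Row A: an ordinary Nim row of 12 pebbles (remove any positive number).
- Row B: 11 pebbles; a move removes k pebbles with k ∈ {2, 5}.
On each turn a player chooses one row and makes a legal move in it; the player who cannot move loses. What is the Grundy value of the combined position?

12

Row A is a plain Nim row of size 12, so its Grundy value is 12.
Build the Grundy sequence for row B with g(k) = mex{g(k−s) : s ∈ {2, 5}, s ≤ k}:
g(0) = mex{} = 0
g(1) = mex{} = 0
g(2) = mex{0} = 1
g(3) = mex{0} = 1
g(4) = mex{1} = 0
g(5) = mex{0,1} = 2
g(6) = mex{0} = 1
g(7) = mex{1,2} = 0
g(8) = mex{1} = 0
g(9) = mex{0} = 1
g(10) = mex{0,2} = 1
g(11) = mex{1} = 0
So g(11) = 0.
The value of a disjunctive sum is the nim-sum of the parts.
Combined value = 12 XOR 0 = 12.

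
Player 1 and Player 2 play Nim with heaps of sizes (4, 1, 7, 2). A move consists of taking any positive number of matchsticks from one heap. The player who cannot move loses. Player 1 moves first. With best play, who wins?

Player 2 wins

Write each in binary and XOR column by column:
  100  (4)
  001  (1)
  111  (7)
  010  (2)
  ---
  000  (0)
The nim-sum is 0, so this is a P-position: the player to move is in a losing position under optimal play; Player 1 is about to move from it and so loses — Player 2 wins.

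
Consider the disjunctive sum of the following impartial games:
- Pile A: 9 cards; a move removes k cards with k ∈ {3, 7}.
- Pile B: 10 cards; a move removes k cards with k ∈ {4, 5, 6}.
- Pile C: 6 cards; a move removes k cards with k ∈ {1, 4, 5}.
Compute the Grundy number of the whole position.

3

For pile A, compute g(0), g(1), … with moves {3, 7}:
k:     0  1  2  3  4  5  6  7  8  9
g(k):  0  0  0  1  1  1  0  2  2  1
So g(9) = 1.
Build the Grundy sequence for pile B with g(k) = mex{g(k−s) : s ∈ {4, 5, 6}, s ≤ k}:
g(0) = mex{} = 0
g(1) = mex{} = 0
g(2) = mex{} = 0
g(3) = mex{} = 0
g(4) = mex{0} = 1
g(5) = mex{0} = 1
g(6) = mex{0} = 1
g(7) = mex{0} = 1
g(8) = mex{0,1} = 2
g(9) = mex{0,1} = 2
g(10) = mex{1} = 0
So g(10) = 0.
For pile C, compute g(0), g(1), … with moves {1, 4, 5}:
k:     0  1  2  3  4  5  6
g(k):  0  1  0  1  2  3  2
So g(6) = 2.
The value of a disjunctive sum is the nim-sum of the parts.
Combined value = 1 ⊕ 0 ⊕ 2 = 3.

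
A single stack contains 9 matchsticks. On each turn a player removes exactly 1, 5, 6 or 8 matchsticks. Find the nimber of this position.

3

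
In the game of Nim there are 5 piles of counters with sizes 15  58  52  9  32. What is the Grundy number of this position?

40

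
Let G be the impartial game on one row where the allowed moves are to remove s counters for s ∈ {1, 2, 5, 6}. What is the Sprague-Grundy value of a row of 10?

0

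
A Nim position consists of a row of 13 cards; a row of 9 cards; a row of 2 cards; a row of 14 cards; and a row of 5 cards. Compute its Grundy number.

13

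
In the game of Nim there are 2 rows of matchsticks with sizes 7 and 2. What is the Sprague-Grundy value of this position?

Nim-sum: 7 XOR 2 = 5.

5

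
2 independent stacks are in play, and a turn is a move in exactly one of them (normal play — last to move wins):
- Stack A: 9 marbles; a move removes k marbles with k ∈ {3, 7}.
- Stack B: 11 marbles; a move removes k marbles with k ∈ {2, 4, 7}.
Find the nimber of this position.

0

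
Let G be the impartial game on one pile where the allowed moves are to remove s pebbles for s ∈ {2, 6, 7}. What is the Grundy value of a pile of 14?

Build the Grundy sequence with g(k) = mex{g(k−s) : s ∈ {2, 6, 7}, s ≤ k}:
k:     0  1  2  3  4  5  6  7  8  9 10 11 12 13 14
g(k):  0  0  1  1  0  0  1  1  2  0  3  1  2  0  0
So g(14) = 0.

0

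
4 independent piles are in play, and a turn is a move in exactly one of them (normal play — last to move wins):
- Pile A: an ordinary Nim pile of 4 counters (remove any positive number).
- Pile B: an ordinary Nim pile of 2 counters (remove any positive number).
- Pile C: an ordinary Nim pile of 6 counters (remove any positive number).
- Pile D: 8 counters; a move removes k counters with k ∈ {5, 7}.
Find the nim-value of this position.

1

Pile A is a plain Nim pile of size 4, so its Grundy value is 4.
Pile B is a plain Nim pile of size 2, so its Grundy value is 2.
Pile C is a plain Nim pile of size 6, so its Grundy value is 6.
For pile D, compute g(0), g(1), … with moves {5, 7}:
g(0) = mex{} = 0
g(1) = mex{} = 0
g(2) = mex{} = 0
g(3) = mex{} = 0
g(4) = mex{} = 0
g(5) = mex{0} = 1
g(6) = mex{0} = 1
g(7) = mex{0} = 1
g(8) = mex{0} = 1
So g(8) = 1.
By the Sprague-Grundy theorem, the Grundy value of a sum of independent games is the XOR of the component values.
Combined value = 4 ⊕ 2 ⊕ 6 ⊕ 1 = 1.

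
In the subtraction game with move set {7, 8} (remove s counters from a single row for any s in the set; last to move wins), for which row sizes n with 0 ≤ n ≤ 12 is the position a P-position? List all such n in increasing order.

0, 1, 2, 3, 4, 5, 6

Build the Grundy sequence with g(k) = mex{g(k−s) : s ∈ {7, 8}, s ≤ k}:
k:     0  1  2  3  4  5  6  7  8  9 10 11 12
g(k):  0  0  0  0  0  0  0  1  1  1  1  1  1
The P-positions (g = 0) in 0..12 are 0, 1, 2, 3, 4, 5, 6.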